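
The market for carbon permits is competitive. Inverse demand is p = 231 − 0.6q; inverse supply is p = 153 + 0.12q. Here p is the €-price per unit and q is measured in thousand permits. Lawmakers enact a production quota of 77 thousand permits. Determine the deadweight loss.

Competitive equilibrium: 231 − 0.6q = 153 + 0.12q → q* = 108.3333, p* = 166.
At q = 77: demand price = 231 − 0.6·77 = 184.8; supply price = 153 + 0.12·77 = 162.24.
Δq = 108.3333 − 77 = 31.3333; wedge = 184.8 − 162.24 = 22.56.
Deadweight loss = ½ × 31.3333 × 22.56 = €353.44 thousand.

€353.44 thousand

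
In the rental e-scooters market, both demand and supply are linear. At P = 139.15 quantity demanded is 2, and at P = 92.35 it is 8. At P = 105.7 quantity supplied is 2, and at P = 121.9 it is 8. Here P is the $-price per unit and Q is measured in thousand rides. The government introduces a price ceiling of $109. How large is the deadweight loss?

$20.24 thousand

Demand slope = (92.35 − 139.15)/(8 − 2) = −7.8, so P = 154.75 − 7.8Q.
Supply slope = (121.9 − 105.7)/(8 − 2) = 2.7, so P = 100.3 + 2.7Q.
Competitive equilibrium: 154.75 − 7.8Q = 100.3 + 2.7Q → Q* = 5.1857, P* = 114.3014.
At the ceiling P = 109, quantity supplied = (109 − 100.3)/2.7 = 3.2222.
Willingness to pay at Q' = 3.2222: 154.75 − 7.8·3.2222 = 129.6168.
ΔQ = 5.1857 − 3.2222 = 1.9635; wedge = 129.6168 − 109 = 20.6168.
Welfare loss = ½ × 1.9635 × 20.6168 = $20.24 thousand.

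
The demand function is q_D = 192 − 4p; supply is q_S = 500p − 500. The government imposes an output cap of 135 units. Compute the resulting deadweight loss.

In inverse form: demand p = 48 − 0.25q, supply p = 1 + 0.002q.
Competitive equilibrium: 48 − 0.25q = 1 + 0.002q → q* = 186.5079, p* = 1.373.
At q = 135: demand price = 48 − 0.25·135 = 14.25; supply price = 1 + 0.002·135 = 1.27.
Δq = 186.5079 − 135 = 51.5079; wedge = 14.25 − 1.27 = 12.98.
Deadweight loss = ½ × 51.5079 × 12.98 = 334.29.

334.29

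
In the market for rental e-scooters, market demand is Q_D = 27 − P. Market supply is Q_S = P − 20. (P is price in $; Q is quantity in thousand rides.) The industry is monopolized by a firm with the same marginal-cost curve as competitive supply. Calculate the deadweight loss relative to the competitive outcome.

$1.36 thousand

In inverse form: demand P = 27 − Q, supply P = 20 + Q.
Competitive equilibrium: 27 − Q = 20 + Q → Q* = 3.5, P* = 23.5.
Marginal revenue: MR = 27 − 2Q. Set MR = MC: 27 − 2Q = 20 + Q → Q_m = 2.3333.
Price P_m = 27 − 1·2.3333 = 24.6667; MC(Q_m) = 20 + 1·2.3333 = 22.3333.
Competitive Q* = 3.5, so ΔQ = 1.1667; wedge = 24.6667 − 22.3333 = 2.3334.
DWL = ½ × 1.1667 × 2.3334 = $1.36 thousand.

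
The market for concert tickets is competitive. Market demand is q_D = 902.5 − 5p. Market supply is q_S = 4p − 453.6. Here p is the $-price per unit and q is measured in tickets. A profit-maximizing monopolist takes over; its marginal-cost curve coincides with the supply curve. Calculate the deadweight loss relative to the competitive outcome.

In inverse form: demand p = 180.5 − 0.2q, supply p = 113.4 + 0.25q.
Competitive equilibrium: 180.5 − 0.2q = 113.4 + 0.25q → q* = 149.11111, p* = 150.67778.
Marginal revenue: MR = 180.5 − 0.4q. Set MR = MC: 180.5 − 0.4q = 113.4 + 0.25q → q_m = 103.23077.
Price p_m = 180.5 − 0.2·103.23077 = 159.85385; MC(q_m) = 113.4 + 0.25·103.23077 = 139.20769.
Competitive q* = 149.11111, so Δq = 45.88034; wedge = 159.85385 − 139.20769 = 20.64616.
Deadweight loss = ½ × 45.88034 × 20.64616 = $473.63.

$473.63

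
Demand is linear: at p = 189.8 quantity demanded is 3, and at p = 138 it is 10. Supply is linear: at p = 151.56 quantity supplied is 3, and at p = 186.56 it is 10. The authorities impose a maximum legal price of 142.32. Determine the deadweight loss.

150.80

Demand slope = (138 − 189.8)/(10 − 3) = −7.4, so p = 212 − 7.4q.
Supply slope = (186.56 − 151.56)/(10 − 3) = 5, so p = 136.56 + 5q.
Competitive equilibrium: 212 − 7.4q = 136.56 + 5q → q* = 6.08387, p* = 166.97935.
At the ceiling p = 142.32, quantity supplied = (142.32 − 136.56)/5 = 1.152.
Willingness to pay at q' = 1.152: 212 − 7.4·1.152 = 203.4752.
Δq = 6.08387 − 1.152 = 4.93187; wedge = 203.4752 − 142.32 = 61.1552.
Welfare loss = ½ × 4.93187 × 61.1552 = 150.80.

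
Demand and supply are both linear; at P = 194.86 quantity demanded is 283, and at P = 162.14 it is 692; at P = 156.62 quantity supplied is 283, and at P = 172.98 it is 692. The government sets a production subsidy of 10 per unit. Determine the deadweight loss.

416.67

Demand slope = (162.14 − 194.86)/(692 − 283) = −0.08, so P = 217.5 − 0.08Q.
Supply slope = (172.98 − 156.62)/(692 − 283) = 0.04, so P = 145.3 + 0.04Q.
Competitive equilibrium: 217.5 − 0.08Q = 145.3 + 0.04Q → Q* = 601.6667, P* = 169.3667.
The subsidy lowers effective supply by 10: P = 135.3 + 0.04Q.
New quantity: 217.5 − 0.08Q = 135.3 + 0.04Q → Q' = 685.
Overproduction ΔQ = 685 − 601.6667 = 83.3333; wedge = subsidy = 10.
The triangle = ½ × 83.3333 × 10 = 416.67.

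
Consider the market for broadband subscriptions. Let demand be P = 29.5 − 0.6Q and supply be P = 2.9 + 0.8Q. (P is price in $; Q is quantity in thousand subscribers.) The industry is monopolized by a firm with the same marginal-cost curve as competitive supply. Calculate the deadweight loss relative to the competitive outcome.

Competitive equilibrium: 29.5 − 0.6Q = 2.9 + 0.8Q → Q* = 19, P* = 18.1.
Marginal revenue: MR = 29.5 − 1.2Q. Set MR = MC: 29.5 − 1.2Q = 2.9 + 0.8Q → Q_m = 13.3.
Price P_m = 29.5 − 0.6·13.3 = 21.52; MC(Q_m) = 2.9 + 0.8·13.3 = 13.54.
Competitive Q* = 19, so ΔQ = 5.7; wedge = 21.52 − 13.54 = 7.98.
Deadweight loss = ½ × 5.7 × 7.98 = $22.743 thousand.

$22.743 thousand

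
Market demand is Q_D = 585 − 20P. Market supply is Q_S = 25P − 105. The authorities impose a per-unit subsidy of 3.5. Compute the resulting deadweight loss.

68.06

In inverse form: demand P = 29.25 − 0.05Q, supply P = 4.2 + 0.04Q.
Competitive equilibrium: 29.25 − 0.05Q = 4.2 + 0.04Q → Q* = 278.3333, P* = 15.3333.
The subsidy lowers effective supply by 3.5: P = 0.7 + 0.04Q.
New quantity: 29.25 − 0.05Q = 0.7 + 0.04Q → Q' = 317.2222.
Overproduction ΔQ = 317.2222 − 278.3333 = 38.8889; wedge = subsidy = 3.5.
The triangle = ½ × 38.8889 × 3.5 = 68.06.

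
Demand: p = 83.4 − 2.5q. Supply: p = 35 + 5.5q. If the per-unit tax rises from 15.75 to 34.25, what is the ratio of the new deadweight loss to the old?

4.729

Competitive equilibrium: 83.4 − 2.5q = 35 + 5.5q → q* = 6.05, p* = 68.275.
For a per-unit tax t: Δq = t/8, so DWL = ½·t·(t/8) = t²/16.
At t = 15.75: DWL = 15.504. At t = 34.25: DWL = 73.316.
Ratio = (34.25/15.75)² = 4.729.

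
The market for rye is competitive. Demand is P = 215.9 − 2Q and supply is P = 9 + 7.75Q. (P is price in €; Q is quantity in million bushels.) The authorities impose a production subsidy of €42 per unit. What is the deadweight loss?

€90.46 million

Competitive equilibrium: 215.9 − 2Q = 9 + 7.75Q → Q* = 21.2205, P* = 173.459.
The subsidy lowers effective supply by 42: P = 7.75Q − 33.
New quantity: 215.9 − 2Q = 7.75Q − 33 → Q' = 25.5282.
Overproduction ΔQ = 25.5282 − 21.2205 = 4.3077; wedge = subsidy = 42.
Deadweight loss = ½ × 4.3077 × 42 = €90.46 million.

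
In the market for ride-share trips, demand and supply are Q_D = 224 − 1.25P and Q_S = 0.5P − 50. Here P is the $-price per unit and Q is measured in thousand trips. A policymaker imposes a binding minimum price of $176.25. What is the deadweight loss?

In inverse form: demand P = 179.2 − 0.8Q, supply P = 100 + 2Q.
Competitive equilibrium: 179.2 − 0.8Q = 100 + 2Q → Q* = 28.2857, P* = 156.5714.
At the floor P = 176.25, quantity demanded = (179.2 − 176.25)/0.8 = 3.6875.
Sellers' marginal cost at Q' = 3.6875: 100 + 2·3.6875 = 107.375.
ΔQ = 28.2857 − 3.6875 = 24.5982; wedge = 176.25 − 107.375 = 68.875.
DWL = ½ × 24.5982 × 68.875 = $847.10 thousand.

$847.10 thousand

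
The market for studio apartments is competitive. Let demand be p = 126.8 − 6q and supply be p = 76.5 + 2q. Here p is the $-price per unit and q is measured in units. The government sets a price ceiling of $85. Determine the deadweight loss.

Competitive equilibrium: 126.8 − 6q = 76.5 + 2q → q* = 6.2875, p* = 89.075.
At the ceiling p = 85, quantity supplied = (85 − 76.5)/2 = 4.25.
Willingness to pay at q' = 4.25: 126.8 − 6·4.25 = 101.3.
Δq = 6.2875 − 4.25 = 2.0375; wedge = 101.3 − 85 = 16.3.
Deadweight loss = ½ × 2.0375 × 16.3 = $16.61.

$16.61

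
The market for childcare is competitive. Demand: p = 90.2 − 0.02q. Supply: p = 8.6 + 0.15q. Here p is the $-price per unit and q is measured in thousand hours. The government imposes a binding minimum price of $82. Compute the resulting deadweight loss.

$416.50 thousand

Competitive equilibrium: 90.2 − 0.02q = 8.6 + 0.15q → q* = 480, p* = 80.6.
At the floor p = 82, quantity demanded = (90.2 − 82)/0.02 = 410.
Sellers' marginal cost at q' = 410: 8.6 + 0.15·410 = 70.1.
Δq = 480 − 410 = 70; wedge = 82 − 70.1 = 11.9.
Welfare loss = ½ × 70 × 11.9 = $416.50 thousand.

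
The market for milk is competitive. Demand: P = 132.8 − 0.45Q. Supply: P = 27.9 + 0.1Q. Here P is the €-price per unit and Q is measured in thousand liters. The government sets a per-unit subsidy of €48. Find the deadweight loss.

€2094.55 thousand

Competitive equilibrium: 132.8 − 0.45Q = 27.9 + 0.1Q → Q* = 190.72727, P* = 46.97273.
The subsidy lowers effective supply by 48: P = 0.1Q − 20.1.
New quantity: 132.8 − 0.45Q = 0.1Q − 20.1 → Q' = 278.
Overproduction ΔQ = 278 − 190.72727 = 87.27273; wedge = subsidy = 48.
The triangle = ½ × 87.27273 × 48 = €2094.55 thousand.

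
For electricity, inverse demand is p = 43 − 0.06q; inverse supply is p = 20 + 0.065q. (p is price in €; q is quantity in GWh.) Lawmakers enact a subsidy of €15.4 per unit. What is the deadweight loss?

Competitive equilibrium: 43 − 0.06q = 20 + 0.065q → q* = 184, p* = 31.96.
The subsidy lowers effective supply by 15.4: p = 4.6 + 0.065q.
New quantity: 43 − 0.06q = 4.6 + 0.065q → q' = 307.2.
Overproduction Δq = 307.2 − 184 = 123.2; wedge = subsidy = 15.4.
Welfare loss = ½ × 123.2 × 15.4 = €948.64.

€948.64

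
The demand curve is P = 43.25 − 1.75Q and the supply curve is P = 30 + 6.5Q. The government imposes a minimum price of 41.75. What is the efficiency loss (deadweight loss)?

Competitive equilibrium: 43.25 − 1.75Q = 30 + 6.5Q → Q* = 1.6061, P* = 40.4394.
At the floor P = 41.75, quantity demanded = (43.25 − 41.75)/1.75 = 0.8571.
Sellers' marginal cost at Q' = 0.8571: 30 + 6.5·0.8571 = 35.5712.
ΔQ = 1.6061 − 0.8571 = 0.749; wedge = 41.75 − 35.5712 = 6.1788.
Welfare loss = ½ × 0.749 × 6.1788 = 2.31.

2.31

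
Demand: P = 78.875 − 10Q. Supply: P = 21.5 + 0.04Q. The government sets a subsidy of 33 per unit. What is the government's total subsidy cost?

Competitive equilibrium: 78.875 − 10Q = 21.5 + 0.04Q → Q* = 5.7146, P* = 21.7286.
The subsidy lowers effective supply by 33: P = 0.04Q − 11.5.
New quantity: 78.875 − 10Q = 0.04Q − 11.5 → Q' = 9.0015.
Total subsidy cost = 33 × 9.0015 = 297.05.

297.05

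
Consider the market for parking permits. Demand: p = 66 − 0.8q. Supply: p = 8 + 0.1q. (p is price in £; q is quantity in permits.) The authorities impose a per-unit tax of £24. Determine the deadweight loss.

£320

Competitive equilibrium: 66 − 0.8q = 8 + 0.1q → q* = 64.4444, p* = 14.4444.
With the tax, the buyer price exceeds the seller price by 24: (66 − 0.8q) − (8 + 0.1q) = 24 → q' = 37.7778.
Δq = 64.4444 − 37.7778 = 26.6666; the wedge equals the tax, 24.
DWL = ½ × 26.6666 × 24 = £320.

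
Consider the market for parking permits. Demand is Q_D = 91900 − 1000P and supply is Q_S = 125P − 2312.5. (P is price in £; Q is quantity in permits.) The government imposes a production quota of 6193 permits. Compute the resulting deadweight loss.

£17332.31

In inverse form: demand P = 91.9 − 0.001Q, supply P = 18.5 + 0.008Q.
Competitive equilibrium: 91.9 − 0.001Q = 18.5 + 0.008Q → Q* = 8155.5556, P* = 83.7444.
At Q = 6193: demand price = 91.9 − 0.001·6193 = 85.707; supply price = 18.5 + 0.008·6193 = 68.044.
ΔQ = 8155.5556 − 6193 = 1962.5556; wedge = 85.707 − 68.044 = 17.663.
The triangle = ½ × 1962.5556 × 17.663 = £17332.31.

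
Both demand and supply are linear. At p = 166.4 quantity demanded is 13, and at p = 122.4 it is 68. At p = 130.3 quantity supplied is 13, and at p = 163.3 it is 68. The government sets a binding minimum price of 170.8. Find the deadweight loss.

685.16

Demand slope = (122.4 − 166.4)/(68 − 13) = −0.8, so p = 176.8 − 0.8q.
Supply slope = (163.3 − 130.3)/(68 − 13) = 0.6, so p = 122.5 + 0.6q.
Competitive equilibrium: 176.8 − 0.8q = 122.5 + 0.6q → q* = 38.7857, p* = 145.7714.
At the floor p = 170.8, quantity demanded = (176.8 − 170.8)/0.8 = 7.5.
Sellers' marginal cost at q' = 7.5: 122.5 + 0.6·7.5 = 127.
Δq = 38.7857 − 7.5 = 31.2857; wedge = 170.8 − 127 = 43.8.
Deadweight loss = ½ × 31.2857 × 43.8 = 685.16.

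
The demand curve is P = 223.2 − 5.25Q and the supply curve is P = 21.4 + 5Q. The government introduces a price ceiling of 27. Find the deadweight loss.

1766.91

Competitive equilibrium: 223.2 − 5.25Q = 21.4 + 5Q → Q* = 19.6878, P* = 119.839.
At the ceiling P = 27, quantity supplied = (27 − 21.4)/5 = 1.12.
Willingness to pay at Q' = 1.12: 223.2 − 5.25·1.12 = 217.32.
ΔQ = 19.6878 − 1.12 = 18.5678; wedge = 217.32 − 27 = 190.32.
The triangle = ½ × 18.5678 × 190.32 = 1766.91.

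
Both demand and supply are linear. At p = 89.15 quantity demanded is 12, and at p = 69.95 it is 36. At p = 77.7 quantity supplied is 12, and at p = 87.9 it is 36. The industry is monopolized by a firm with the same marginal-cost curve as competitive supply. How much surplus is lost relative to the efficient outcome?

Demand slope = (69.95 − 89.15)/(36 − 12) = −0.8, so p = 98.75 − 0.8q.
Supply slope = (87.9 − 77.7)/(36 − 12) = 0.425, so p = 72.6 + 0.425q.
Competitive equilibrium: 98.75 − 0.8q = 72.6 + 0.425q → q* = 21.3469, p* = 81.6724.
Marginal revenue: MR = 98.75 − 1.6q. Set MR = MC: 98.75 − 1.6q = 72.6 + 0.425q → q_m = 12.9136.
Price p_m = 98.75 − 0.8·12.9136 = 88.4191; MC(q_m) = 72.6 + 0.425·12.9136 = 78.0883.
Competitive q* = 21.3469, so Δq = 8.4333; wedge = 88.4191 − 78.0883 = 10.3308.
Welfare loss = ½ × 8.4333 × 10.3308 = 43.56.

43.56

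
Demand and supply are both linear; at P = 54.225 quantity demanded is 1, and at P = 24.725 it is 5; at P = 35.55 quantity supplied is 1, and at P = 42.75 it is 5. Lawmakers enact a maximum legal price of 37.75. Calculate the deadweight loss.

Demand slope = (24.725 − 54.225)/(5 − 1) = −7.375, so P = 61.6 − 7.375Q.
Supply slope = (42.75 − 35.55)/(5 − 1) = 1.8, so P = 33.75 + 1.8Q.
Competitive equilibrium: 61.6 − 7.375Q = 33.75 + 1.8Q → Q* = 3.0354, P* = 39.2138.
At the ceiling P = 37.75, quantity supplied = (37.75 − 33.75)/1.8 = 2.2222.
Willingness to pay at Q' = 2.2222: 61.6 − 7.375·2.2222 = 45.2113.
ΔQ = 3.0354 − 2.2222 = 0.8132; wedge = 45.2113 − 37.75 = 7.4613.
Deadweight loss = ½ × 0.8132 × 7.4613 = 3.03.

3.03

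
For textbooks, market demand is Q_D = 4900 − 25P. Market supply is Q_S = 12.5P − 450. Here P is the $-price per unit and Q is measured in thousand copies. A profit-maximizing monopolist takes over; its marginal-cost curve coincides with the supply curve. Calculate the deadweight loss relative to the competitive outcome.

In inverse form: demand P = 196 − 0.04Q, supply P = 36 + 0.08Q.
Competitive equilibrium: 196 − 0.04Q = 36 + 0.08Q → Q* = 1333.3333, P* = 142.6667.
Marginal revenue: MR = 196 − 0.08Q. Set MR = MC: 196 − 0.08Q = 36 + 0.08Q → Q_m = 1000.
Price P_m = 196 − 0.04·1000 = 156; MC(Q_m) = 36 + 0.08·1000 = 116.
Competitive Q* = 1333.3333, so ΔQ = 333.3333; wedge = 156 − 116 = 40.
Deadweight loss = ½ × 333.3333 × 40 = $6666.67 thousand.

$6666.67 thousand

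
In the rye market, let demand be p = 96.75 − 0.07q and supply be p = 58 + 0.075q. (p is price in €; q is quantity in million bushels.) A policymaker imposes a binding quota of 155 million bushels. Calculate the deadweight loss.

€913.36 million

Competitive equilibrium: 96.75 − 0.07q = 58 + 0.075q → q* = 267.2414, p* = 78.0431.
At q = 155: demand price = 96.75 − 0.07·155 = 85.9; supply price = 58 + 0.075·155 = 69.625.
Δq = 267.2414 − 155 = 112.2414; wedge = 85.9 − 69.625 = 16.275.
The triangle = ½ × 112.2414 × 16.275 = €913.36 million.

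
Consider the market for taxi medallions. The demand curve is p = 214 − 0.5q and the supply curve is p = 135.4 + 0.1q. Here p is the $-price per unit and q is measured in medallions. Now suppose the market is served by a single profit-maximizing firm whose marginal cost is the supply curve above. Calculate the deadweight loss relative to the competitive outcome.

$1063.70

Competitive equilibrium: 214 − 0.5q = 135.4 + 0.1q → q* = 131, p* = 148.5.
Marginal revenue: MR = 214 − q. Set MR = MC: 214 − q = 135.4 + 0.1q → q_m = 71.4545.
Price p_m = 214 − 0.5·71.4545 = 178.2728; MC(q_m) = 135.4 + 0.1·71.4545 = 142.5455.
Competitive q* = 131, so Δq = 59.5455; wedge = 178.2728 − 142.5455 = 35.7273.
Welfare loss = ½ × 59.5455 × 35.7273 = $1063.70.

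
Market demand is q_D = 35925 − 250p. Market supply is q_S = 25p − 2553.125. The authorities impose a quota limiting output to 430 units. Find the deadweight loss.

5832.38

In inverse form: demand p = 143.7 − 0.004q, supply p = 102.125 + 0.04q.
Competitive equilibrium: 143.7 − 0.004q = 102.125 + 0.04q → q* = 944.8864, p* = 139.9205.
At q = 430: demand price = 143.7 − 0.004·430 = 141.98; supply price = 102.125 + 0.04·430 = 119.325.
Δq = 944.8864 − 430 = 514.8864; wedge = 141.98 − 119.325 = 22.655.
Deadweight loss = ½ × 514.8864 × 22.655 = 5832.38.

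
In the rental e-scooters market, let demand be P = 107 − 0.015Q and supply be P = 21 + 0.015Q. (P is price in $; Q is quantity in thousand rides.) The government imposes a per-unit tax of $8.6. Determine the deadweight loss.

$1232.67 thousand

Competitive equilibrium: 107 − 0.015Q = 21 + 0.015Q → Q* = 2866.6667, P* = 64.
With the tax, the buyer price exceeds the seller price by 8.6: (107 − 0.015Q) − (21 + 0.015Q) = 8.6 → Q' = 2580.
ΔQ = 2866.6667 − 2580 = 286.6667; the wedge equals the tax, 8.6.
Welfare loss = ½ × 286.6667 × 8.6 = $1232.67 thousand.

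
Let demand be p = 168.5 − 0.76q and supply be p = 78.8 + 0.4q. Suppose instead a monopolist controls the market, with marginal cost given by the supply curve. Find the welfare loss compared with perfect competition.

543.40

Competitive equilibrium: 168.5 − 0.76q = 78.8 + 0.4q → q* = 77.3276, p* = 109.731.
Marginal revenue: MR = 168.5 − 1.52q. Set MR = MC: 168.5 − 1.52q = 78.8 + 0.4q → q_m = 46.7188.
Price p_m = 168.5 − 0.76·46.7188 = 132.9937; MC(q_m) = 78.8 + 0.4·46.7188 = 97.4875.
Competitive q* = 77.3276, so Δq = 30.6088; wedge = 132.9937 − 97.4875 = 35.5062.
Deadweight loss = ½ × 30.6088 × 35.5062 = 543.40.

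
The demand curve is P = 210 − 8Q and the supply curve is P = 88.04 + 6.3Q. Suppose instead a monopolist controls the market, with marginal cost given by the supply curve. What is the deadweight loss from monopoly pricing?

Competitive equilibrium: 210 − 8Q = 88.04 + 6.3Q → Q* = 8.5287, P* = 141.7706.
Marginal revenue: MR = 210 − 16Q. Set MR = MC: 210 − 16Q = 88.04 + 6.3Q → Q_m = 5.4691.
Price P_m = 210 − 8·5.4691 = 166.2472; MC(Q_m) = 88.04 + 6.3·5.4691 = 122.4953.
Competitive Q* = 8.5287, so ΔQ = 3.0596; wedge = 166.2472 − 122.4953 = 43.7519.
Deadweight loss = ½ × 3.0596 × 43.7519 = 66.93.

66.93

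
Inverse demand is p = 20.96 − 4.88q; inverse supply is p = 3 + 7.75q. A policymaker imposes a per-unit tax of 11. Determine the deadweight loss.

Competitive equilibrium: 20.96 − 4.88q = 3 + 7.75q → q* = 1.422, p* = 14.0206.
With the tax, the buyer price exceeds the seller price by 11: (20.96 − 4.88q) − (3 + 7.75q) = 11 → q' = 0.5511.
Δq = 1.422 − 0.5511 = 0.8709; the wedge equals the tax, 11.
DWL = ½ × 0.8709 × 11 = 4.79.

4.79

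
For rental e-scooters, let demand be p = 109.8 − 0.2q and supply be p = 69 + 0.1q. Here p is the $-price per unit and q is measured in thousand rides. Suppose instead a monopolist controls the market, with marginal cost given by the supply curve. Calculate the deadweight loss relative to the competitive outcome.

Competitive equilibrium: 109.8 − 0.2q = 69 + 0.1q → q* = 136, p* = 82.6.
Marginal revenue: MR = 109.8 − 0.4q. Set MR = MC: 109.8 − 0.4q = 69 + 0.1q → q_m = 81.6.
Price p_m = 109.8 − 0.2·81.6 = 93.48; MC(q_m) = 69 + 0.1·81.6 = 77.16.
Competitive q* = 136, so Δq = 54.4; wedge = 93.48 − 77.16 = 16.32.
DWL = ½ × 54.4 × 16.32 = $443.904 thousand.

$443.904 thousand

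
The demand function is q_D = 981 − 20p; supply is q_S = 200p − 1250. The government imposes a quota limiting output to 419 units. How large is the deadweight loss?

3547.82

In inverse form: demand p = 49.05 − 0.05q, supply p = 6.25 + 0.005q.
Competitive equilibrium: 49.05 − 0.05q = 6.25 + 0.005q → q* = 778.1818, p* = 10.1409.
At q = 419: demand price = 49.05 − 0.05·419 = 28.1; supply price = 6.25 + 0.005·419 = 8.345.
Δq = 778.1818 − 419 = 359.1818; wedge = 28.1 − 8.345 = 19.755.
The triangle = ½ × 359.1818 × 19.755 = 3547.82.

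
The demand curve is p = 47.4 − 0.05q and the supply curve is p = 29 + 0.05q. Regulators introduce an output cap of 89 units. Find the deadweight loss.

Competitive equilibrium: 47.4 − 0.05q = 29 + 0.05q → q* = 184, p* = 38.2.
At q = 89: demand price = 47.4 − 0.05·89 = 42.95; supply price = 29 + 0.05·89 = 33.45.
Δq = 184 − 89 = 95; wedge = 42.95 − 33.45 = 9.5.
Welfare loss = ½ × 95 × 9.5 = 451.25.

451.25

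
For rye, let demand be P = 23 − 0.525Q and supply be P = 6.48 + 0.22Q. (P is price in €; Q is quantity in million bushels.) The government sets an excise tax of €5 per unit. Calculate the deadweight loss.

Competitive equilibrium: 23 − 0.525Q = 6.48 + 0.22Q → Q* = 22.1745, P* = 11.3584.
With the tax, the buyer price exceeds the seller price by 5: (23 − 0.525Q) − (6.48 + 0.22Q) = 5 → Q' = 15.4631.
ΔQ = 22.1745 − 15.4631 = 6.7114; the wedge equals the tax, 5.
Welfare loss = ½ × 6.7114 × 5 = €16.78 million.

€16.78 million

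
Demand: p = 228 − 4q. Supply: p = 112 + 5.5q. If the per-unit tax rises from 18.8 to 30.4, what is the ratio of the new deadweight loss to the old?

Competitive equilibrium: 228 − 4q = 112 + 5.5q → q* = 12.2105, p* = 179.1579.
For a per-unit tax t: Δq = t/9.5, so DWL = ½·t·(t/9.5) = t²/19.
At t = 18.8: DWL = 18.602. At t = 30.4: DWL = 48.64.
Ratio = (30.4/18.8)² = 2.615.

2.615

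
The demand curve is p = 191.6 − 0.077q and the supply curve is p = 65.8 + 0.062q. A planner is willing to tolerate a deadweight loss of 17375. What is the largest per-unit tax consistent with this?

Competitive equilibrium: 191.6 − 0.077q = 65.8 + 0.062q → q* = 905.036, p* = 121.9122.
A tax t gives Δq = t/0.139 and wedge t, so DWL = t²/0.278.
t²/0.278 = 17375 → t² = 4830.25 → t = 69.5.

69.5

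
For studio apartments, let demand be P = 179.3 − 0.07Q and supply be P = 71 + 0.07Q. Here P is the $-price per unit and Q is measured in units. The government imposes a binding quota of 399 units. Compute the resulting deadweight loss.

Competitive equilibrium: 179.3 − 0.07Q = 71 + 0.07Q → Q* = 773.5714, P* = 125.15.
At Q = 399: demand price = 179.3 − 0.07·399 = 151.37; supply price = 71 + 0.07·399 = 98.93.
ΔQ = 773.5714 − 399 = 374.5714; wedge = 151.37 − 98.93 = 52.44.
The triangle = ½ × 374.5714 × 52.44 = $9821.26.

$9821.26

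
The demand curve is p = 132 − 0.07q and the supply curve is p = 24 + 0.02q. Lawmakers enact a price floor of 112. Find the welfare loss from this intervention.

Competitive equilibrium: 132 − 0.07q = 24 + 0.02q → q* = 1200, p* = 48.
At the floor p = 112, quantity demanded = (132 − 112)/0.07 = 285.714286.
Sellers' marginal cost at q' = 285.714286: 24 + 0.02·285.714286 = 29.714286.
Δq = 1200 − 285.714286 = 914.285714; wedge = 112 − 29.714286 = 82.285714.
Deadweight loss = ½ × 914.285714 × 82.285714 = 37616.33.

37616.33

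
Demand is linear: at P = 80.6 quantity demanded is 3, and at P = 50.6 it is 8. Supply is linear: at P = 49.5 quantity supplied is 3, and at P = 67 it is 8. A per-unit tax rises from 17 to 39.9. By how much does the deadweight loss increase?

68.58

Demand slope = (50.6 − 80.6)/(8 − 3) = −6, so P = 98.6 − 6Q.
Supply slope = (67 − 49.5)/(8 − 3) = 3.5, so P = 39 + 3.5Q.
Competitive equilibrium: 98.6 − 6Q = 39 + 3.5Q → Q* = 6.2737, P* = 60.9579.
For a per-unit tax t: ΔQ = t/9.5, so DWL = ½·t·(t/9.5) = t²/19.
At t = 17: DWL = 15.211. At t = 39.9: DWL = 83.79.
Increase = 83.79 − 15.211 = 68.58.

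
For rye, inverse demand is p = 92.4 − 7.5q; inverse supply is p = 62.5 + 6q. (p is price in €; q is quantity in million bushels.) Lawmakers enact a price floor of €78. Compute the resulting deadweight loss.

Competitive equilibrium: 92.4 − 7.5q = 62.5 + 6q → q* = 2.2148, p* = 75.7889.
At the floor p = 78, quantity demanded = (92.4 − 78)/7.5 = 1.92.
Sellers' marginal cost at q' = 1.92: 62.5 + 6·1.92 = 74.02.
Δq = 2.2148 − 1.92 = 0.2948; wedge = 78 − 74.02 = 3.98.
Deadweight loss = ½ × 0.2948 × 3.98 = €0.59 million.

€0.59 million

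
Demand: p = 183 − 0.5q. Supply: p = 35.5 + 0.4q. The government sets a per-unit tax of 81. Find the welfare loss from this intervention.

Competitive equilibrium: 183 − 0.5q = 35.5 + 0.4q → q* = 163.8889, p* = 101.0556.
With the tax, the buyer price exceeds the seller price by 81: (183 − 0.5q) − (35.5 + 0.4q) = 81 → q' = 73.8889.
Δq = 163.8889 − 73.8889 = 90; the wedge equals the tax, 81.
The triangle = ½ × 90 × 81 = 3645.

3645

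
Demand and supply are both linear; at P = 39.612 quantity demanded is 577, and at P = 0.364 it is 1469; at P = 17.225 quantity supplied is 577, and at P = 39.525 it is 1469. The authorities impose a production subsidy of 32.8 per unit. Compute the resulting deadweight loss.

7795.94

Demand slope = (0.364 − 39.612)/(1469 − 577) = −0.044, so P = 65 − 0.044Q.
Supply slope = (39.525 − 17.225)/(1469 − 577) = 0.025, so P = 2.8 + 0.025Q.
Competitive equilibrium: 65 − 0.044Q = 2.8 + 0.025Q → Q* = 901.4493, P* = 25.3362.
The subsidy lowers effective supply by 32.8: P = 0.025Q − 30.
New quantity: 65 − 0.044Q = 0.025Q − 30 → Q' = 1376.8116.
Overproduction ΔQ = 1376.8116 − 901.4493 = 475.3623; wedge = subsidy = 32.8.
DWL = ½ × 475.3623 × 32.8 = 7795.94.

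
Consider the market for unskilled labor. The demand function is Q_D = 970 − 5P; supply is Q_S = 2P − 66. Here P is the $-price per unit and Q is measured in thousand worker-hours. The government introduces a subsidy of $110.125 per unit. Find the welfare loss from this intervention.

$8662.51 thousand

In inverse form: demand P = 194 − 0.2Q, supply P = 33 + 0.5Q.
Competitive equilibrium: 194 − 0.2Q = 33 + 0.5Q → Q* = 230, P* = 148.
The subsidy lowers effective supply by 110.125: P = 0.5Q − 77.125.
New quantity: 194 − 0.2Q = 0.5Q − 77.125 → Q' = 387.3214.
Overproduction ΔQ = 387.3214 − 230 = 157.3214; wedge = subsidy = 110.125.
The triangle = ½ × 157.3214 × 110.125 = $8662.51 thousand.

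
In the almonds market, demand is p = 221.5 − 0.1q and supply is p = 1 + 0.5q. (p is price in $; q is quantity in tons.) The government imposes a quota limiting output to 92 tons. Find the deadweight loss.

Competitive equilibrium: 221.5 − 0.1q = 1 + 0.5q → q* = 367.5, p* = 184.75.
At q = 92: demand price = 221.5 − 0.1·92 = 212.3; supply price = 1 + 0.5·92 = 47.
Δq = 367.5 − 92 = 275.5; wedge = 212.3 − 47 = 165.3.
Deadweight loss = ½ × 275.5 × 165.3 = $22770.075.

$22770.075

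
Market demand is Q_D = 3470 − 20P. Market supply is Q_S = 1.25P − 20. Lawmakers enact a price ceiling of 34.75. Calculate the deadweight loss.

11133.96

In inverse form: demand P = 173.5 − 0.05Q, supply P = 16 + 0.8Q.
Competitive equilibrium: 173.5 − 0.05Q = 16 + 0.8Q → Q* = 185.2941, P* = 164.2353.
At the ceiling P = 34.75, quantity supplied = (34.75 − 16)/0.8 = 23.4375.
Willingness to pay at Q' = 23.4375: 173.5 − 0.05·23.4375 = 172.3281.
ΔQ = 185.2941 − 23.4375 = 161.8566; wedge = 172.3281 − 34.75 = 137.5781.
DWL = ½ × 161.8566 × 137.5781 = 11133.96.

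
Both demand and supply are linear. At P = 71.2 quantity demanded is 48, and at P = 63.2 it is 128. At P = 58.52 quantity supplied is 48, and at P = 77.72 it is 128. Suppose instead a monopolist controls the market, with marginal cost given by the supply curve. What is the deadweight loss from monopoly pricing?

Demand slope = (63.2 − 71.2)/(128 − 48) = −0.1, so P = 76 − 0.1Q.
Supply slope = (77.72 − 58.52)/(128 − 48) = 0.24, so P = 47 + 0.24Q.
Competitive equilibrium: 76 − 0.1Q = 47 + 0.24Q → Q* = 85.2941, P* = 67.4706.
Marginal revenue: MR = 76 − 0.2Q. Set MR = MC: 76 − 0.2Q = 47 + 0.24Q → Q_m = 65.9091.
Price P_m = 76 − 0.1·65.9091 = 69.4091; MC(Q_m) = 47 + 0.24·65.9091 = 62.8182.
Competitive Q* = 85.2941, so ΔQ = 19.385; wedge = 69.4091 − 62.8182 = 6.5909.
DWL = ½ × 19.385 × 6.5909 = 63.88.

63.88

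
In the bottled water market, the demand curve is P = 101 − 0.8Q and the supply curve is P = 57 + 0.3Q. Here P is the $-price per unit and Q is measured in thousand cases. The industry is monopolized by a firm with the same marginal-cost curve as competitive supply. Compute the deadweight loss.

$156.01 thousand

Competitive equilibrium: 101 − 0.8Q = 57 + 0.3Q → Q* = 40, P* = 69.
Marginal revenue: MR = 101 − 1.6Q. Set MR = MC: 101 − 1.6Q = 57 + 0.3Q → Q_m = 23.1579.
Price P_m = 101 − 0.8·23.1579 = 82.4737; MC(Q_m) = 57 + 0.3·23.1579 = 63.9474.
Competitive Q* = 40, so ΔQ = 16.8421; wedge = 82.4737 − 63.9474 = 18.5263.
Welfare loss = ½ × 16.8421 × 18.5263 = $156.01 thousand.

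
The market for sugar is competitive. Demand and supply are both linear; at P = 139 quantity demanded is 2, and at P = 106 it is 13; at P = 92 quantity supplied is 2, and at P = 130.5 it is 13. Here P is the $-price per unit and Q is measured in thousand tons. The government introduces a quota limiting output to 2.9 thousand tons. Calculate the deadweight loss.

$130.26 thousand

Demand slope = (106 − 139)/(13 − 2) = −3, so P = 145 − 3Q.
Supply slope = (130.5 − 92)/(13 − 2) = 3.5, so P = 85 + 3.5Q.
Competitive equilibrium: 145 − 3Q = 85 + 3.5Q → Q* = 9.2308, P* = 117.3077.
At Q = 2.9: demand price = 145 − 3·2.9 = 136.3; supply price = 85 + 3.5·2.9 = 95.15.
ΔQ = 9.2308 − 2.9 = 6.3308; wedge = 136.3 − 95.15 = 41.15.
DWL = ½ × 6.3308 × 41.15 = $130.26 thousand.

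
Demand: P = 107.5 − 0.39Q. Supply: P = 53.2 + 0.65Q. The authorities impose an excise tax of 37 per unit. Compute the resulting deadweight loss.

658.17

Competitive equilibrium: 107.5 − 0.39Q = 53.2 + 0.65Q → Q* = 52.2115, P* = 87.1375.
With the tax, the buyer price exceeds the seller price by 37: (107.5 − 0.39Q) − (53.2 + 0.65Q) = 37 → Q' = 16.6346.
ΔQ = 52.2115 − 16.6346 = 35.5769; the wedge equals the tax, 37.
Deadweight loss = ½ × 35.5769 × 37 = 658.17.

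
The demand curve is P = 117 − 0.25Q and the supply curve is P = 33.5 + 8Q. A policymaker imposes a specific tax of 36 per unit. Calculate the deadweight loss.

78.55

Competitive equilibrium: 117 − 0.25Q = 33.5 + 8Q → Q* = 10.12121, P* = 114.4697.
With the tax, the buyer price exceeds the seller price by 36: (117 − 0.25Q) − (33.5 + 8Q) = 36 → Q' = 5.75758.
ΔQ = 10.12121 − 5.75758 = 4.36363; the wedge equals the tax, 36.
Deadweight loss = ½ × 4.36363 × 36 = 78.55.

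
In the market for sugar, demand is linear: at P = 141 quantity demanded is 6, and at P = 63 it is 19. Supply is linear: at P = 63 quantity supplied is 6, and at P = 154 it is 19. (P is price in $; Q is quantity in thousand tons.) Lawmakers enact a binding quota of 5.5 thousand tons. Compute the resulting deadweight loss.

$274.625 thousand

Demand slope = (63 − 141)/(19 − 6) = −6, so P = 177 − 6Q.
Supply slope = (154 − 63)/(19 − 6) = 7, so P = 21 + 7Q.
Competitive equilibrium: 177 − 6Q = 21 + 7Q → Q* = 12, P* = 105.
At Q = 5.5: demand price = 177 − 6·5.5 = 144; supply price = 21 + 7·5.5 = 59.5.
ΔQ = 12 − 5.5 = 6.5; wedge = 144 − 59.5 = 84.5.
Deadweight loss = ½ × 6.5 × 84.5 = $274.625 thousand.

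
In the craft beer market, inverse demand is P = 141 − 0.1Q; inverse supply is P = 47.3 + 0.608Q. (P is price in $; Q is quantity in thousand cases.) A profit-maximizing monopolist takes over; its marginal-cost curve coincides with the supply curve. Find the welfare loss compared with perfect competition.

$94.97 thousand

Competitive equilibrium: 141 − 0.1Q = 47.3 + 0.608Q → Q* = 132.3446, P* = 127.7655.
Marginal revenue: MR = 141 − 0.2Q. Set MR = MC: 141 − 0.2Q = 47.3 + 0.608Q → Q_m = 115.9653.
Price P_m = 141 − 0.1·115.9653 = 129.4035; MC(Q_m) = 47.3 + 0.608·115.9653 = 117.8069.
Competitive Q* = 132.3446, so ΔQ = 16.3793; wedge = 129.4035 − 117.8069 = 11.5966.
Deadweight loss = ½ × 16.3793 × 11.5966 = $94.97 thousand.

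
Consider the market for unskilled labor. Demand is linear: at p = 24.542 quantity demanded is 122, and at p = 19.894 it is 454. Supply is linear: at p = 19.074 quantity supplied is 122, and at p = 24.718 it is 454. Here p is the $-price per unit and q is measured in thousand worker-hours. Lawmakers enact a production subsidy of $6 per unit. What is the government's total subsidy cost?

Demand slope = (19.894 − 24.542)/(454 − 122) = −0.014, so p = 26.25 − 0.014q.
Supply slope = (24.718 − 19.074)/(454 − 122) = 0.017, so p = 17 + 0.017q.
Competitive equilibrium: 26.25 − 0.014q = 17 + 0.017q → q* = 298.3871, p* = 22.0726.
The subsidy lowers effective supply by 6: p = 11 + 0.017q.
New quantity: 26.25 − 0.014q = 11 + 0.017q → q' = 491.9355.
Total subsidy cost = 6 × 491.9355 = $2951.61 thousand.

$2951.61 thousand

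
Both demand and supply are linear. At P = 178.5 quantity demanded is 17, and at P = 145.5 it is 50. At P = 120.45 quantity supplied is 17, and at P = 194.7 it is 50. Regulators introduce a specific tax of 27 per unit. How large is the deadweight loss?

112.15

Demand slope = (145.5 − 178.5)/(50 − 17) = −1, so P = 195.5 − Q.
Supply slope = (194.7 − 120.45)/(50 − 17) = 2.25, so P = 82.2 + 2.25Q.
Competitive equilibrium: 195.5 − Q = 82.2 + 2.25Q → Q* = 34.8615, P* = 160.6385.
With the tax, the buyer price exceeds the seller price by 27: (195.5 − Q) − (82.2 + 2.25Q) = 27 → Q' = 26.5538.
ΔQ = 34.8615 − 26.5538 = 8.3077; the wedge equals the tax, 27.
Welfare loss = ½ × 8.3077 × 27 = 112.15.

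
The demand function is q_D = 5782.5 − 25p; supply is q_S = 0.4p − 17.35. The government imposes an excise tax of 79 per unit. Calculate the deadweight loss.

In inverse form: demand p = 231.3 − 0.04q, supply p = 43.375 + 2.5q.
Competitive equilibrium: 231.3 − 0.04q = 43.375 + 2.5q → q* = 73.9862, p* = 228.3406.
With the tax, the buyer price exceeds the seller price by 79: (231.3 − 0.04q) − (43.375 + 2.5q) = 79 → q' = 42.8839.
Δq = 73.9862 − 42.8839 = 31.1023; the wedge equals the tax, 79.
Welfare loss = ½ × 31.1023 × 79 = 1228.54.

1228.54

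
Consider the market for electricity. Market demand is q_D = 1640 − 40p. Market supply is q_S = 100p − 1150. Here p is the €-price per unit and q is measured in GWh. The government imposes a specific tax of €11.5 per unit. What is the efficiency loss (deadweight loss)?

€1889.29

In inverse form: demand p = 41 − 0.025q, supply p = 11.5 + 0.01q.
Competitive equilibrium: 41 − 0.025q = 11.5 + 0.01q → q* = 842.8571, p* = 19.9286.
With the tax, the buyer price exceeds the seller price by 11.5: (41 − 0.025q) − (11.5 + 0.01q) = 11.5 → q' = 514.2857.
Δq = 842.8571 − 514.2857 = 328.5714; the wedge equals the tax, 11.5.
The triangle = ½ × 328.5714 × 11.5 = €1889.29.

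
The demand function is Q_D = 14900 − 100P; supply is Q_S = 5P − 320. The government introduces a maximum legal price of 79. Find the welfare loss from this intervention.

In inverse form: demand P = 149 − 0.01Q, supply P = 64 + 0.2Q.
Competitive equilibrium: 149 − 0.01Q = 64 + 0.2Q → Q* = 404.7619, P* = 144.9524.
At the ceiling P = 79, quantity supplied = (79 − 64)/0.2 = 75.
Willingness to pay at Q' = 75: 149 − 0.01·75 = 148.25.
ΔQ = 404.7619 − 75 = 329.7619; wedge = 148.25 − 79 = 69.25.
DWL = ½ × 329.7619 × 69.25 = 11418.01.

11418.01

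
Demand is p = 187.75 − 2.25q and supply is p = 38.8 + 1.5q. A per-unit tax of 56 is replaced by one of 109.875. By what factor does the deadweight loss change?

Competitive equilibrium: 187.75 − 2.25q = 38.8 + 1.5q → q* = 39.72, p* = 98.38.
For a per-unit tax t: Δq = t/3.75, so DWL = ½·t·(t/3.75) = t²/7.5.
At t = 56: DWL = 418.133. At t = 109.875: DWL = 1609.669.
Ratio = (109.875/56)² = 3.850.

3.850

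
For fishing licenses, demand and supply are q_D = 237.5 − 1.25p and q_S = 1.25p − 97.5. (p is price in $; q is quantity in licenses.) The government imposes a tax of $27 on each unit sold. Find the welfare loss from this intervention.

In inverse form: demand p = 190 − 0.8q, supply p = 78 + 0.8q.
Competitive equilibrium: 190 − 0.8q = 78 + 0.8q → q* = 70, p* = 134.
With the tax, the buyer price exceeds the seller price by 27: (190 − 0.8q) − (78 + 0.8q) = 27 → q' = 53.125.
Δq = 70 − 53.125 = 16.875; the wedge equals the tax, 27.
The triangle = ½ × 16.875 × 27 = $227.81.

$227.81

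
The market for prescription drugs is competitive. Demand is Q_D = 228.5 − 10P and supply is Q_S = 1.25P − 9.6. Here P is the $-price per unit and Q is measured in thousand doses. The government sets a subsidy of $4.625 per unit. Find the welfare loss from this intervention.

$11.88 thousand

In inverse form: demand P = 22.85 − 0.1Q, supply P = 7.68 + 0.8Q.
Competitive equilibrium: 22.85 − 0.1Q = 7.68 + 0.8Q → Q* = 16.8556, P* = 21.1644.
The subsidy lowers effective supply by 4.625: P = 3.055 + 0.8Q.
New quantity: 22.85 − 0.1Q = 3.055 + 0.8Q → Q' = 21.9944.
Overproduction ΔQ = 21.9944 − 16.8556 = 5.1388; wedge = subsidy = 4.625.
The triangle = ½ × 5.1388 × 4.625 = $11.88 thousand.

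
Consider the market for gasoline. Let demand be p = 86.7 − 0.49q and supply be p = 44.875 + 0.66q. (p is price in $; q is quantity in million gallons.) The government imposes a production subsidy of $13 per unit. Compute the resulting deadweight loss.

Competitive equilibrium: 86.7 − 0.49q = 44.875 + 0.66q → q* = 36.3696, p* = 68.8789.
The subsidy lowers effective supply by 13: p = 31.875 + 0.66q.
New quantity: 86.7 − 0.49q = 31.875 + 0.66q → q' = 47.6739.
Overproduction Δq = 47.6739 − 36.3696 = 11.3043; wedge = subsidy = 13.
Welfare loss = ½ × 11.3043 × 13 = $73.48 million.

$73.48 million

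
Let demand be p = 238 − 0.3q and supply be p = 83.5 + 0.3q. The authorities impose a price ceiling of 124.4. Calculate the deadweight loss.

4404.41

Competitive equilibrium: 238 − 0.3q = 83.5 + 0.3q → q* = 257.5, p* = 160.75.
At the ceiling p = 124.4, quantity supplied = (124.4 − 83.5)/0.3 = 136.3333.
Willingness to pay at q' = 136.3333: 238 − 0.3·136.3333 = 197.1.
Δq = 257.5 − 136.3333 = 121.1667; wedge = 197.1 − 124.4 = 72.7.
The triangle = ½ × 121.1667 × 72.7 = 4404.41.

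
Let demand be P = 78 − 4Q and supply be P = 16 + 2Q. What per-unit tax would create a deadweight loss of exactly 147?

Competitive equilibrium: 78 − 4Q = 16 + 2Q → Q* = 10.3333, P* = 36.6667.
A tax t gives ΔQ = t/6 and wedge t, so DWL = t²/12.
t²/12 = 147 → t² = 1764 → t = 42.

42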